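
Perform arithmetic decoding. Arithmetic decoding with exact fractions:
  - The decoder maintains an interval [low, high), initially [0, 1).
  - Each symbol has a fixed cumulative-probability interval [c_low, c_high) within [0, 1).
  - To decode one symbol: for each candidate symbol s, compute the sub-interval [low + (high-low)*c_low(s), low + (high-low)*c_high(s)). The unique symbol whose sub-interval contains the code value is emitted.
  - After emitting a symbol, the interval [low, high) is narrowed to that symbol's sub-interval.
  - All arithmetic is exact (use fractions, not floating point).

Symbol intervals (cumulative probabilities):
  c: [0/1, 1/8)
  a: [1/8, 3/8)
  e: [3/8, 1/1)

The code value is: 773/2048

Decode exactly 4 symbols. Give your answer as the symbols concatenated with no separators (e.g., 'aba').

Step 1: interval [0/1, 1/1), width = 1/1 - 0/1 = 1/1
  'c': [0/1 + 1/1*0/1, 0/1 + 1/1*1/8) = [0/1, 1/8)
  'a': [0/1 + 1/1*1/8, 0/1 + 1/1*3/8) = [1/8, 3/8)
  'e': [0/1 + 1/1*3/8, 0/1 + 1/1*1/1) = [3/8, 1/1) <- contains code 773/2048
  emit 'e', narrow to [3/8, 1/1)
Step 2: interval [3/8, 1/1), width = 1/1 - 3/8 = 5/8
  'c': [3/8 + 5/8*0/1, 3/8 + 5/8*1/8) = [3/8, 29/64) <- contains code 773/2048
  'a': [3/8 + 5/8*1/8, 3/8 + 5/8*3/8) = [29/64, 39/64)
  'e': [3/8 + 5/8*3/8, 3/8 + 5/8*1/1) = [39/64, 1/1)
  emit 'c', narrow to [3/8, 29/64)
Step 3: interval [3/8, 29/64), width = 29/64 - 3/8 = 5/64
  'c': [3/8 + 5/64*0/1, 3/8 + 5/64*1/8) = [3/8, 197/512) <- contains code 773/2048
  'a': [3/8 + 5/64*1/8, 3/8 + 5/64*3/8) = [197/512, 207/512)
  'e': [3/8 + 5/64*3/8, 3/8 + 5/64*1/1) = [207/512, 29/64)
  emit 'c', narrow to [3/8, 197/512)
Step 4: interval [3/8, 197/512), width = 197/512 - 3/8 = 5/512
  'c': [3/8 + 5/512*0/1, 3/8 + 5/512*1/8) = [3/8, 1541/4096)
  'a': [3/8 + 5/512*1/8, 3/8 + 5/512*3/8) = [1541/4096, 1551/4096) <- contains code 773/2048
  'e': [3/8 + 5/512*3/8, 3/8 + 5/512*1/1) = [1551/4096, 197/512)
  emit 'a', narrow to [1541/4096, 1551/4096)

Answer: ecca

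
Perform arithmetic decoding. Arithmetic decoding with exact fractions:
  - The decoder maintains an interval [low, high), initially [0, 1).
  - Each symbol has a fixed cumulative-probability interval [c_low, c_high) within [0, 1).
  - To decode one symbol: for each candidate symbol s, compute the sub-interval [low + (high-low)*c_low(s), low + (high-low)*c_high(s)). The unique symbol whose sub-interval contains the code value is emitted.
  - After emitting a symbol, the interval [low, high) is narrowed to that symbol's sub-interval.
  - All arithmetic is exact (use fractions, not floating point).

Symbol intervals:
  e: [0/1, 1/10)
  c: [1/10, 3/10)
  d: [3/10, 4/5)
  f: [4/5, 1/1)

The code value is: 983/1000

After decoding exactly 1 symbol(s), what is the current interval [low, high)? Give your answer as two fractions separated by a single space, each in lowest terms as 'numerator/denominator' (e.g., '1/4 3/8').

Answer: 4/5 1/1

Derivation:
Step 1: interval [0/1, 1/1), width = 1/1 - 0/1 = 1/1
  'e': [0/1 + 1/1*0/1, 0/1 + 1/1*1/10) = [0/1, 1/10)
  'c': [0/1 + 1/1*1/10, 0/1 + 1/1*3/10) = [1/10, 3/10)
  'd': [0/1 + 1/1*3/10, 0/1 + 1/1*4/5) = [3/10, 4/5)
  'f': [0/1 + 1/1*4/5, 0/1 + 1/1*1/1) = [4/5, 1/1) <- contains code 983/1000
  emit 'f', narrow to [4/5, 1/1)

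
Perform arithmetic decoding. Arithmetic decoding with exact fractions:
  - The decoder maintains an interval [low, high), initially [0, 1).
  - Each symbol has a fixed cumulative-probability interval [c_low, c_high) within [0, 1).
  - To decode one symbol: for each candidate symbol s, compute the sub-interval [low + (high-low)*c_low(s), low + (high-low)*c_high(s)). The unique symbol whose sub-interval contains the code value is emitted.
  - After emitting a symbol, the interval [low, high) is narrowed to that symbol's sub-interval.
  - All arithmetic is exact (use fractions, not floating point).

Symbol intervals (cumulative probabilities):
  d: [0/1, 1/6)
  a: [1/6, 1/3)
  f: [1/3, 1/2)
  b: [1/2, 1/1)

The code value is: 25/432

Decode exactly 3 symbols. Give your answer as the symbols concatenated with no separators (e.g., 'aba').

Step 1: interval [0/1, 1/1), width = 1/1 - 0/1 = 1/1
  'd': [0/1 + 1/1*0/1, 0/1 + 1/1*1/6) = [0/1, 1/6) <- contains code 25/432
  'a': [0/1 + 1/1*1/6, 0/1 + 1/1*1/3) = [1/6, 1/3)
  'f': [0/1 + 1/1*1/3, 0/1 + 1/1*1/2) = [1/3, 1/2)
  'b': [0/1 + 1/1*1/2, 0/1 + 1/1*1/1) = [1/2, 1/1)
  emit 'd', narrow to [0/1, 1/6)
Step 2: interval [0/1, 1/6), width = 1/6 - 0/1 = 1/6
  'd': [0/1 + 1/6*0/1, 0/1 + 1/6*1/6) = [0/1, 1/36)
  'a': [0/1 + 1/6*1/6, 0/1 + 1/6*1/3) = [1/36, 1/18)
  'f': [0/1 + 1/6*1/3, 0/1 + 1/6*1/2) = [1/18, 1/12) <- contains code 25/432
  'b': [0/1 + 1/6*1/2, 0/1 + 1/6*1/1) = [1/12, 1/6)
  emit 'f', narrow to [1/18, 1/12)
Step 3: interval [1/18, 1/12), width = 1/12 - 1/18 = 1/36
  'd': [1/18 + 1/36*0/1, 1/18 + 1/36*1/6) = [1/18, 13/216) <- contains code 25/432
  'a': [1/18 + 1/36*1/6, 1/18 + 1/36*1/3) = [13/216, 7/108)
  'f': [1/18 + 1/36*1/3, 1/18 + 1/36*1/2) = [7/108, 5/72)
  'b': [1/18 + 1/36*1/2, 1/18 + 1/36*1/1) = [5/72, 1/12)
  emit 'd', narrow to [1/18, 13/216)

Answer: dfd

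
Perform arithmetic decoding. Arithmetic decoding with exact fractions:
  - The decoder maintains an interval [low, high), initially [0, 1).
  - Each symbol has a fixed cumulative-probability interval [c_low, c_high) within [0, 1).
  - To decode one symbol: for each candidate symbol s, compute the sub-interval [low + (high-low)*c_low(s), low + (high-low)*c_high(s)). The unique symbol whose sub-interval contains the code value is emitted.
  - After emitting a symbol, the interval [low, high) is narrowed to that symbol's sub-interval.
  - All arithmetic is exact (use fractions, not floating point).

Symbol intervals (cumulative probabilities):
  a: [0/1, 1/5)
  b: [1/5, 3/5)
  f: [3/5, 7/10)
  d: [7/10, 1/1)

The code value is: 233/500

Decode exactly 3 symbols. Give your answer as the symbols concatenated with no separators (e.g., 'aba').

Step 1: interval [0/1, 1/1), width = 1/1 - 0/1 = 1/1
  'a': [0/1 + 1/1*0/1, 0/1 + 1/1*1/5) = [0/1, 1/5)
  'b': [0/1 + 1/1*1/5, 0/1 + 1/1*3/5) = [1/5, 3/5) <- contains code 233/500
  'f': [0/1 + 1/1*3/5, 0/1 + 1/1*7/10) = [3/5, 7/10)
  'd': [0/1 + 1/1*7/10, 0/1 + 1/1*1/1) = [7/10, 1/1)
  emit 'b', narrow to [1/5, 3/5)
Step 2: interval [1/5, 3/5), width = 3/5 - 1/5 = 2/5
  'a': [1/5 + 2/5*0/1, 1/5 + 2/5*1/5) = [1/5, 7/25)
  'b': [1/5 + 2/5*1/5, 1/5 + 2/5*3/5) = [7/25, 11/25)
  'f': [1/5 + 2/5*3/5, 1/5 + 2/5*7/10) = [11/25, 12/25) <- contains code 233/500
  'd': [1/5 + 2/5*7/10, 1/5 + 2/5*1/1) = [12/25, 3/5)
  emit 'f', narrow to [11/25, 12/25)
Step 3: interval [11/25, 12/25), width = 12/25 - 11/25 = 1/25
  'a': [11/25 + 1/25*0/1, 11/25 + 1/25*1/5) = [11/25, 56/125)
  'b': [11/25 + 1/25*1/5, 11/25 + 1/25*3/5) = [56/125, 58/125)
  'f': [11/25 + 1/25*3/5, 11/25 + 1/25*7/10) = [58/125, 117/250) <- contains code 233/500
  'd': [11/25 + 1/25*7/10, 11/25 + 1/25*1/1) = [117/250, 12/25)
  emit 'f', narrow to [58/125, 117/250)

Answer: bff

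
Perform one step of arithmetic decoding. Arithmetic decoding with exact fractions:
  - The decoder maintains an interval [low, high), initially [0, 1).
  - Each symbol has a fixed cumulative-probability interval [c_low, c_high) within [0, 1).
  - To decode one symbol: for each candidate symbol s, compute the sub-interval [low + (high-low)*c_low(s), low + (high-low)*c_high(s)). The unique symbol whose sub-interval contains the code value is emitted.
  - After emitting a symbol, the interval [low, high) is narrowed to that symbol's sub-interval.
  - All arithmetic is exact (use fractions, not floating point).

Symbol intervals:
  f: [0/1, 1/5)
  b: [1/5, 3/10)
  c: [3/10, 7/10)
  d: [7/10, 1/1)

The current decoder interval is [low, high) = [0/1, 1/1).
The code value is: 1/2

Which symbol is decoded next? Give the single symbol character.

Interval width = high − low = 1/1 − 0/1 = 1/1
Scaled code = (code − low) / width = (1/2 − 0/1) / 1/1 = 1/2
  f: [0/1, 1/5) 
  b: [1/5, 3/10) 
  c: [3/10, 7/10) ← scaled code falls here ✓
  d: [7/10, 1/1) 

Answer: c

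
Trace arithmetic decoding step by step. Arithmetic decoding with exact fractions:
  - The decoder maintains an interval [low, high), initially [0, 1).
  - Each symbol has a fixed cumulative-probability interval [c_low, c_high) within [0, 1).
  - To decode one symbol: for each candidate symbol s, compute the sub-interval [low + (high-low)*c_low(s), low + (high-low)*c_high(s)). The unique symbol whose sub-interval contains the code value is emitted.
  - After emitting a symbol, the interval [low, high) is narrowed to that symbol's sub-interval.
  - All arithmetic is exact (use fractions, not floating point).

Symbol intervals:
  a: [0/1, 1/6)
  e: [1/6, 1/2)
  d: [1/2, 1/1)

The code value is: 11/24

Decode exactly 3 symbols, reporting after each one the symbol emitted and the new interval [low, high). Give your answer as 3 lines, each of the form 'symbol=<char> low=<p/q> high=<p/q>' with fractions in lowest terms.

Answer: symbol=e low=1/6 high=1/2
symbol=d low=1/3 high=1/2
symbol=d low=5/12 high=1/2

Derivation:
Step 1: interval [0/1, 1/1), width = 1/1 - 0/1 = 1/1
  'a': [0/1 + 1/1*0/1, 0/1 + 1/1*1/6) = [0/1, 1/6)
  'e': [0/1 + 1/1*1/6, 0/1 + 1/1*1/2) = [1/6, 1/2) <- contains code 11/24
  'd': [0/1 + 1/1*1/2, 0/1 + 1/1*1/1) = [1/2, 1/1)
  emit 'e', narrow to [1/6, 1/2)
Step 2: interval [1/6, 1/2), width = 1/2 - 1/6 = 1/3
  'a': [1/6 + 1/3*0/1, 1/6 + 1/3*1/6) = [1/6, 2/9)
  'e': [1/6 + 1/3*1/6, 1/6 + 1/3*1/2) = [2/9, 1/3)
  'd': [1/6 + 1/3*1/2, 1/6 + 1/3*1/1) = [1/3, 1/2) <- contains code 11/24
  emit 'd', narrow to [1/3, 1/2)
Step 3: interval [1/3, 1/2), width = 1/2 - 1/3 = 1/6
  'a': [1/3 + 1/6*0/1, 1/3 + 1/6*1/6) = [1/3, 13/36)
  'e': [1/3 + 1/6*1/6, 1/3 + 1/6*1/2) = [13/36, 5/12)
  'd': [1/3 + 1/6*1/2, 1/3 + 1/6*1/1) = [5/12, 1/2) <- contains code 11/24
  emit 'd', narrow to [5/12, 1/2)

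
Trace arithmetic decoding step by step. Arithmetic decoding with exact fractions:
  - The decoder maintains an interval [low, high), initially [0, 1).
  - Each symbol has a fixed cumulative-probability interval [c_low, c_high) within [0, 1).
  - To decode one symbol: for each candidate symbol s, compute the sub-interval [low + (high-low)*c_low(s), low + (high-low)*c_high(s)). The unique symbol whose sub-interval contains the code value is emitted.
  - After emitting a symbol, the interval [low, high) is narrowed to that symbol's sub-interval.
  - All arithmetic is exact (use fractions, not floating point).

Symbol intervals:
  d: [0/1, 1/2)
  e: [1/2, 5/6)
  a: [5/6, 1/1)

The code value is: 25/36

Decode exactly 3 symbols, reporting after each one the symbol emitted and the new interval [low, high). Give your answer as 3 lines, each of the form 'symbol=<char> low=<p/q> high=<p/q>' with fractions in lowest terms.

Step 1: interval [0/1, 1/1), width = 1/1 - 0/1 = 1/1
  'd': [0/1 + 1/1*0/1, 0/1 + 1/1*1/2) = [0/1, 1/2)
  'e': [0/1 + 1/1*1/2, 0/1 + 1/1*5/6) = [1/2, 5/6) <- contains code 25/36
  'a': [0/1 + 1/1*5/6, 0/1 + 1/1*1/1) = [5/6, 1/1)
  emit 'e', narrow to [1/2, 5/6)
Step 2: interval [1/2, 5/6), width = 5/6 - 1/2 = 1/3
  'd': [1/2 + 1/3*0/1, 1/2 + 1/3*1/2) = [1/2, 2/3)
  'e': [1/2 + 1/3*1/2, 1/2 + 1/3*5/6) = [2/3, 7/9) <- contains code 25/36
  'a': [1/2 + 1/3*5/6, 1/2 + 1/3*1/1) = [7/9, 5/6)
  emit 'e', narrow to [2/3, 7/9)
Step 3: interval [2/3, 7/9), width = 7/9 - 2/3 = 1/9
  'd': [2/3 + 1/9*0/1, 2/3 + 1/9*1/2) = [2/3, 13/18) <- contains code 25/36
  'e': [2/3 + 1/9*1/2, 2/3 + 1/9*5/6) = [13/18, 41/54)
  'a': [2/3 + 1/9*5/6, 2/3 + 1/9*1/1) = [41/54, 7/9)
  emit 'd', narrow to [2/3, 13/18)

Answer: symbol=e low=1/2 high=5/6
symbol=e low=2/3 high=7/9
symbol=d low=2/3 high=13/18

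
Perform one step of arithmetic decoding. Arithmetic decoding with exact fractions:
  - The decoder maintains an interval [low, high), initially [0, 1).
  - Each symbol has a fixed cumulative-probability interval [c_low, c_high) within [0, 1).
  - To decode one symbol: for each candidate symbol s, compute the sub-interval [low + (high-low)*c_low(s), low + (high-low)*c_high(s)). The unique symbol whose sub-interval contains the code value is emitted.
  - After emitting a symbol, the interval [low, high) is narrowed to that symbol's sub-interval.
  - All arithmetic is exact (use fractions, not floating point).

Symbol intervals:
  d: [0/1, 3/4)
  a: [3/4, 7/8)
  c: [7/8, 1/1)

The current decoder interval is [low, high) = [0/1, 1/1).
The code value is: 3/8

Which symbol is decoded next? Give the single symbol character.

Interval width = high − low = 1/1 − 0/1 = 1/1
Scaled code = (code − low) / width = (3/8 − 0/1) / 1/1 = 3/8
  d: [0/1, 3/4) ← scaled code falls here ✓
  a: [3/4, 7/8) 
  c: [7/8, 1/1) 

Answer: d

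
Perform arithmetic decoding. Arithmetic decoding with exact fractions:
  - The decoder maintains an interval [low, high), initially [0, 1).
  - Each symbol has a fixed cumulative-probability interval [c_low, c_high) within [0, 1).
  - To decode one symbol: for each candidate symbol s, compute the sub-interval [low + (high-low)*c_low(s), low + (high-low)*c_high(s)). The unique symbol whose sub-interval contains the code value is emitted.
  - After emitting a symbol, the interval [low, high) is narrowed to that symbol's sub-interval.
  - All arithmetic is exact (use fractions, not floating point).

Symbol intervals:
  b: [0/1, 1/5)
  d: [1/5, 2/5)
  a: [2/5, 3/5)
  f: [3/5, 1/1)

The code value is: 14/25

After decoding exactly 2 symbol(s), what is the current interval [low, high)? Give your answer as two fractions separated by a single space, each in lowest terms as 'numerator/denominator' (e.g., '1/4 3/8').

Step 1: interval [0/1, 1/1), width = 1/1 - 0/1 = 1/1
  'b': [0/1 + 1/1*0/1, 0/1 + 1/1*1/5) = [0/1, 1/5)
  'd': [0/1 + 1/1*1/5, 0/1 + 1/1*2/5) = [1/5, 2/5)
  'a': [0/1 + 1/1*2/5, 0/1 + 1/1*3/5) = [2/5, 3/5) <- contains code 14/25
  'f': [0/1 + 1/1*3/5, 0/1 + 1/1*1/1) = [3/5, 1/1)
  emit 'a', narrow to [2/5, 3/5)
Step 2: interval [2/5, 3/5), width = 3/5 - 2/5 = 1/5
  'b': [2/5 + 1/5*0/1, 2/5 + 1/5*1/5) = [2/5, 11/25)
  'd': [2/5 + 1/5*1/5, 2/5 + 1/5*2/5) = [11/25, 12/25)
  'a': [2/5 + 1/5*2/5, 2/5 + 1/5*3/5) = [12/25, 13/25)
  'f': [2/5 + 1/5*3/5, 2/5 + 1/5*1/1) = [13/25, 3/5) <- contains code 14/25
  emit 'f', narrow to [13/25, 3/5)

Answer: 13/25 3/5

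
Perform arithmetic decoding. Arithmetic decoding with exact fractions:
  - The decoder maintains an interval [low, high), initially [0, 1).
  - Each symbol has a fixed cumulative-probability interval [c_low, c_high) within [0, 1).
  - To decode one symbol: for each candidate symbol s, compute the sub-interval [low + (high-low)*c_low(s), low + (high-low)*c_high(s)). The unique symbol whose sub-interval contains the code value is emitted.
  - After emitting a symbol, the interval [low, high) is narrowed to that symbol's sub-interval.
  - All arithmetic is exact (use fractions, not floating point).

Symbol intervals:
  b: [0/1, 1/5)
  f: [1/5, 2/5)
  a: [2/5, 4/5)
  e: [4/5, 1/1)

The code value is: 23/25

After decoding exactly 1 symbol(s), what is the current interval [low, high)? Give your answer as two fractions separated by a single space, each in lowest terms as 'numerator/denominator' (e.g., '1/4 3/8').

Step 1: interval [0/1, 1/1), width = 1/1 - 0/1 = 1/1
  'b': [0/1 + 1/1*0/1, 0/1 + 1/1*1/5) = [0/1, 1/5)
  'f': [0/1 + 1/1*1/5, 0/1 + 1/1*2/5) = [1/5, 2/5)
  'a': [0/1 + 1/1*2/5, 0/1 + 1/1*4/5) = [2/5, 4/5)
  'e': [0/1 + 1/1*4/5, 0/1 + 1/1*1/1) = [4/5, 1/1) <- contains code 23/25
  emit 'e', narrow to [4/5, 1/1)

Answer: 4/5 1/1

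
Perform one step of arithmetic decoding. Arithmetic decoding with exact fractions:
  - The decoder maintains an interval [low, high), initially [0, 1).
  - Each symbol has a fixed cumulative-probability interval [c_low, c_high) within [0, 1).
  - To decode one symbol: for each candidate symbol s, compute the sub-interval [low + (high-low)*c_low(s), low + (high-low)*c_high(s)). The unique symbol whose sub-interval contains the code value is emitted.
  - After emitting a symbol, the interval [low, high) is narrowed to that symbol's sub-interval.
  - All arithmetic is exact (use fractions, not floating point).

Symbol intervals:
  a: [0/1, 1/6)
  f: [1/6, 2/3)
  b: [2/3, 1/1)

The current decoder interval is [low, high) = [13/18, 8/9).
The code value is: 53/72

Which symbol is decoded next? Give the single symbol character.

Answer: a

Derivation:
Interval width = high − low = 8/9 − 13/18 = 1/6
Scaled code = (code − low) / width = (53/72 − 13/18) / 1/6 = 1/12
  a: [0/1, 1/6) ← scaled code falls here ✓
  f: [1/6, 2/3) 
  b: [2/3, 1/1) 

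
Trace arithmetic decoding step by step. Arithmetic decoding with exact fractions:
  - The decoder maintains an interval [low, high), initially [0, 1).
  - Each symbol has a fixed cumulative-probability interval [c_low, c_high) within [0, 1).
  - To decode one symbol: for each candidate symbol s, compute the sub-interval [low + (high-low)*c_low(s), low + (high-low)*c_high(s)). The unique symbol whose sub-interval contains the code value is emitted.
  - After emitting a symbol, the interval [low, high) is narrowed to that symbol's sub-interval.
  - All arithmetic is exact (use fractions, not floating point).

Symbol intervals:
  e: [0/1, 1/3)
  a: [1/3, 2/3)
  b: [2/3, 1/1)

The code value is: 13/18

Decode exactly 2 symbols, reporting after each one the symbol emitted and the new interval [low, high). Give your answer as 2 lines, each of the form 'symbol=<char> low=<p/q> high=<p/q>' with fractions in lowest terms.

Step 1: interval [0/1, 1/1), width = 1/1 - 0/1 = 1/1
  'e': [0/1 + 1/1*0/1, 0/1 + 1/1*1/3) = [0/1, 1/3)
  'a': [0/1 + 1/1*1/3, 0/1 + 1/1*2/3) = [1/3, 2/3)
  'b': [0/1 + 1/1*2/3, 0/1 + 1/1*1/1) = [2/3, 1/1) <- contains code 13/18
  emit 'b', narrow to [2/3, 1/1)
Step 2: interval [2/3, 1/1), width = 1/1 - 2/3 = 1/3
  'e': [2/3 + 1/3*0/1, 2/3 + 1/3*1/3) = [2/3, 7/9) <- contains code 13/18
  'a': [2/3 + 1/3*1/3, 2/3 + 1/3*2/3) = [7/9, 8/9)
  'b': [2/3 + 1/3*2/3, 2/3 + 1/3*1/1) = [8/9, 1/1)
  emit 'e', narrow to [2/3, 7/9)

Answer: symbol=b low=2/3 high=1/1
symbol=e low=2/3 high=7/9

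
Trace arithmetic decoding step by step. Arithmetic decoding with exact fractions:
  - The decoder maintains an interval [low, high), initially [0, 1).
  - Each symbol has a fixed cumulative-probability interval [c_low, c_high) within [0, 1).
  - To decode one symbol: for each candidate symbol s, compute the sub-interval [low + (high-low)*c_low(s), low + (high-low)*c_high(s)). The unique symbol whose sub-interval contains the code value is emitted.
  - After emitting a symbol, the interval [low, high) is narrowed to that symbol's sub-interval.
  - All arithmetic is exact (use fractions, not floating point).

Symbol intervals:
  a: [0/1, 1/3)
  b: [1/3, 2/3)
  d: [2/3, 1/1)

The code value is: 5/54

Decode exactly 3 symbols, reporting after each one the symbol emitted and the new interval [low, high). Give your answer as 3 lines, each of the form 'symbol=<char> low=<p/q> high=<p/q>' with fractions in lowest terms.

Step 1: interval [0/1, 1/1), width = 1/1 - 0/1 = 1/1
  'a': [0/1 + 1/1*0/1, 0/1 + 1/1*1/3) = [0/1, 1/3) <- contains code 5/54
  'b': [0/1 + 1/1*1/3, 0/1 + 1/1*2/3) = [1/3, 2/3)
  'd': [0/1 + 1/1*2/3, 0/1 + 1/1*1/1) = [2/3, 1/1)
  emit 'a', narrow to [0/1, 1/3)
Step 2: interval [0/1, 1/3), width = 1/3 - 0/1 = 1/3
  'a': [0/1 + 1/3*0/1, 0/1 + 1/3*1/3) = [0/1, 1/9) <- contains code 5/54
  'b': [0/1 + 1/3*1/3, 0/1 + 1/3*2/3) = [1/9, 2/9)
  'd': [0/1 + 1/3*2/3, 0/1 + 1/3*1/1) = [2/9, 1/3)
  emit 'a', narrow to [0/1, 1/9)
Step 3: interval [0/1, 1/9), width = 1/9 - 0/1 = 1/9
  'a': [0/1 + 1/9*0/1, 0/1 + 1/9*1/3) = [0/1, 1/27)
  'b': [0/1 + 1/9*1/3, 0/1 + 1/9*2/3) = [1/27, 2/27)
  'd': [0/1 + 1/9*2/3, 0/1 + 1/9*1/1) = [2/27, 1/9) <- contains code 5/54
  emit 'd', narrow to [2/27, 1/9)

Answer: symbol=a low=0/1 high=1/3
symbol=a low=0/1 high=1/9
symbol=d low=2/27 high=1/9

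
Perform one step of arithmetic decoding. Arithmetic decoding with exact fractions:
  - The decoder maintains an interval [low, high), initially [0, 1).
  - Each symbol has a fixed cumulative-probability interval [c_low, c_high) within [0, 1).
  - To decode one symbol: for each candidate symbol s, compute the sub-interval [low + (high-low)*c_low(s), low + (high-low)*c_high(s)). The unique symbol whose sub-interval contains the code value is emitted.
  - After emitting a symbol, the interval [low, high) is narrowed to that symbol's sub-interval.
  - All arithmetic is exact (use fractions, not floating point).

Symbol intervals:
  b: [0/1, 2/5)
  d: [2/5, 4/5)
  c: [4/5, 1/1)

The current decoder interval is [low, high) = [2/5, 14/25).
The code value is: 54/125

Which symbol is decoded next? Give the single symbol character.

Answer: b

Derivation:
Interval width = high − low = 14/25 − 2/5 = 4/25
Scaled code = (code − low) / width = (54/125 − 2/5) / 4/25 = 1/5
  b: [0/1, 2/5) ← scaled code falls here ✓
  d: [2/5, 4/5) 
  c: [4/5, 1/1) 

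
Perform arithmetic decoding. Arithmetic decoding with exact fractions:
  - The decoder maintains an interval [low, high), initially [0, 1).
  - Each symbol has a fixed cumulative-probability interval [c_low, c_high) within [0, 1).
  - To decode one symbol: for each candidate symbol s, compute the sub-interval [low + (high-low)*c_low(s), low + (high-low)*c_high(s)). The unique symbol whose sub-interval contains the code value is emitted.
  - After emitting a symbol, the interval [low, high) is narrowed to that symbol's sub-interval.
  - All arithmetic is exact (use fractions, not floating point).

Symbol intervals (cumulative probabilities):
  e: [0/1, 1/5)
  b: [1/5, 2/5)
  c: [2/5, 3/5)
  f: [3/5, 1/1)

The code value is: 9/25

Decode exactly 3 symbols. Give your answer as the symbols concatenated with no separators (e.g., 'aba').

Step 1: interval [0/1, 1/1), width = 1/1 - 0/1 = 1/1
  'e': [0/1 + 1/1*0/1, 0/1 + 1/1*1/5) = [0/1, 1/5)
  'b': [0/1 + 1/1*1/5, 0/1 + 1/1*2/5) = [1/5, 2/5) <- contains code 9/25
  'c': [0/1 + 1/1*2/5, 0/1 + 1/1*3/5) = [2/5, 3/5)
  'f': [0/1 + 1/1*3/5, 0/1 + 1/1*1/1) = [3/5, 1/1)
  emit 'b', narrow to [1/5, 2/5)
Step 2: interval [1/5, 2/5), width = 2/5 - 1/5 = 1/5
  'e': [1/5 + 1/5*0/1, 1/5 + 1/5*1/5) = [1/5, 6/25)
  'b': [1/5 + 1/5*1/5, 1/5 + 1/5*2/5) = [6/25, 7/25)
  'c': [1/5 + 1/5*2/5, 1/5 + 1/5*3/5) = [7/25, 8/25)
  'f': [1/5 + 1/5*3/5, 1/5 + 1/5*1/1) = [8/25, 2/5) <- contains code 9/25
  emit 'f', narrow to [8/25, 2/5)
Step 3: interval [8/25, 2/5), width = 2/5 - 8/25 = 2/25
  'e': [8/25 + 2/25*0/1, 8/25 + 2/25*1/5) = [8/25, 42/125)
  'b': [8/25 + 2/25*1/5, 8/25 + 2/25*2/5) = [42/125, 44/125)
  'c': [8/25 + 2/25*2/5, 8/25 + 2/25*3/5) = [44/125, 46/125) <- contains code 9/25
  'f': [8/25 + 2/25*3/5, 8/25 + 2/25*1/1) = [46/125, 2/5)
  emit 'c', narrow to [44/125, 46/125)

Answer: bfc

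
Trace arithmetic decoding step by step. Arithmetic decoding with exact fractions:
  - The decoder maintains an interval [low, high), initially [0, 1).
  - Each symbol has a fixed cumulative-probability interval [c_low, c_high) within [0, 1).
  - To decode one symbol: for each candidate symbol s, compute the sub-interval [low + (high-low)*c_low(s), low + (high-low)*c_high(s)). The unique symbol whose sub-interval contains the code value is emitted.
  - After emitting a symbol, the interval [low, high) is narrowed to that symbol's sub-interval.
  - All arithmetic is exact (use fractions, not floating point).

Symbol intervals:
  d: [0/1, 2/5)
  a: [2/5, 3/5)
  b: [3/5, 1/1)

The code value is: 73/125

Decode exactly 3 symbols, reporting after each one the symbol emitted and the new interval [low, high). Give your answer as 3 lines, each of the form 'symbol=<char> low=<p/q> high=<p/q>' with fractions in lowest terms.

Step 1: interval [0/1, 1/1), width = 1/1 - 0/1 = 1/1
  'd': [0/1 + 1/1*0/1, 0/1 + 1/1*2/5) = [0/1, 2/5)
  'a': [0/1 + 1/1*2/5, 0/1 + 1/1*3/5) = [2/5, 3/5) <- contains code 73/125
  'b': [0/1 + 1/1*3/5, 0/1 + 1/1*1/1) = [3/5, 1/1)
  emit 'a', narrow to [2/5, 3/5)
Step 2: interval [2/5, 3/5), width = 3/5 - 2/5 = 1/5
  'd': [2/5 + 1/5*0/1, 2/5 + 1/5*2/5) = [2/5, 12/25)
  'a': [2/5 + 1/5*2/5, 2/5 + 1/5*3/5) = [12/25, 13/25)
  'b': [2/5 + 1/5*3/5, 2/5 + 1/5*1/1) = [13/25, 3/5) <- contains code 73/125
  emit 'b', narrow to [13/25, 3/5)
Step 3: interval [13/25, 3/5), width = 3/5 - 13/25 = 2/25
  'd': [13/25 + 2/25*0/1, 13/25 + 2/25*2/5) = [13/25, 69/125)
  'a': [13/25 + 2/25*2/5, 13/25 + 2/25*3/5) = [69/125, 71/125)
  'b': [13/25 + 2/25*3/5, 13/25 + 2/25*1/1) = [71/125, 3/5) <- contains code 73/125
  emit 'b', narrow to [71/125, 3/5)

Answer: symbol=a low=2/5 high=3/5
symbol=b low=13/25 high=3/5
symbol=b low=71/125 high=3/5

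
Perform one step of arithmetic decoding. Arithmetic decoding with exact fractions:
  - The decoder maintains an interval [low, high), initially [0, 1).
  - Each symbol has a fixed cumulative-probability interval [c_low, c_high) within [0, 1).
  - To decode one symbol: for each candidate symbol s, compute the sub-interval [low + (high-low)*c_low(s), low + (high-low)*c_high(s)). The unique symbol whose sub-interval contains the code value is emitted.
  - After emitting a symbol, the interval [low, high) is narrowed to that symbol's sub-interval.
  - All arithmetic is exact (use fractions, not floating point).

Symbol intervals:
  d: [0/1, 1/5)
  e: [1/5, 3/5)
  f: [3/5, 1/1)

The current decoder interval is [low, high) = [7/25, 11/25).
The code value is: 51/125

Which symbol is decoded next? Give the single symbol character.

Answer: f

Derivation:
Interval width = high − low = 11/25 − 7/25 = 4/25
Scaled code = (code − low) / width = (51/125 − 7/25) / 4/25 = 4/5
  d: [0/1, 1/5) 
  e: [1/5, 3/5) 
  f: [3/5, 1/1) ← scaled code falls here ✓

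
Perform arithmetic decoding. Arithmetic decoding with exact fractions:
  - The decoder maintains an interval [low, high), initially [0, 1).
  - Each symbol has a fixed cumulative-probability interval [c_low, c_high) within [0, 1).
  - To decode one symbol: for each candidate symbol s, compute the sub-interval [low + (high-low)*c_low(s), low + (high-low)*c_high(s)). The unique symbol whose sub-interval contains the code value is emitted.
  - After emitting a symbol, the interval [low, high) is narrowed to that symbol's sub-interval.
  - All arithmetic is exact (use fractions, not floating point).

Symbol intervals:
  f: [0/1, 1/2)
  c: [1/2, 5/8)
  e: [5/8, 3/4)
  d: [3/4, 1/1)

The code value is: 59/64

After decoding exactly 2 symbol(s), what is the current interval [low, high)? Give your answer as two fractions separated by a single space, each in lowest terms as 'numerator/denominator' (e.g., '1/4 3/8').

Step 1: interval [0/1, 1/1), width = 1/1 - 0/1 = 1/1
  'f': [0/1 + 1/1*0/1, 0/1 + 1/1*1/2) = [0/1, 1/2)
  'c': [0/1 + 1/1*1/2, 0/1 + 1/1*5/8) = [1/2, 5/8)
  'e': [0/1 + 1/1*5/8, 0/1 + 1/1*3/4) = [5/8, 3/4)
  'd': [0/1 + 1/1*3/4, 0/1 + 1/1*1/1) = [3/4, 1/1) <- contains code 59/64
  emit 'd', narrow to [3/4, 1/1)
Step 2: interval [3/4, 1/1), width = 1/1 - 3/4 = 1/4
  'f': [3/4 + 1/4*0/1, 3/4 + 1/4*1/2) = [3/4, 7/8)
  'c': [3/4 + 1/4*1/2, 3/4 + 1/4*5/8) = [7/8, 29/32)
  'e': [3/4 + 1/4*5/8, 3/4 + 1/4*3/4) = [29/32, 15/16) <- contains code 59/64
  'd': [3/4 + 1/4*3/4, 3/4 + 1/4*1/1) = [15/16, 1/1)
  emit 'e', narrow to [29/32, 15/16)

Answer: 29/32 15/16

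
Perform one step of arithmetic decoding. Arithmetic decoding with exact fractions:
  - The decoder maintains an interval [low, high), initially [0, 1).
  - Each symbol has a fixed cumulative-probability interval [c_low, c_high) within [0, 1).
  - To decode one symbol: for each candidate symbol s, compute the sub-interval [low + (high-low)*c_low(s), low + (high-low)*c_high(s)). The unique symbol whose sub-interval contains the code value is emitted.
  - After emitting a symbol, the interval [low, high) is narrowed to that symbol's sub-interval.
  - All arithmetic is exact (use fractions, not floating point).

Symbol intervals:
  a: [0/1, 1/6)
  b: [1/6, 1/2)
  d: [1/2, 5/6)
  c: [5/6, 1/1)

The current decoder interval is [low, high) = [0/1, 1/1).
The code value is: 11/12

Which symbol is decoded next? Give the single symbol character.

Answer: c

Derivation:
Interval width = high − low = 1/1 − 0/1 = 1/1
Scaled code = (code − low) / width = (11/12 − 0/1) / 1/1 = 11/12
  a: [0/1, 1/6) 
  b: [1/6, 1/2) 
  d: [1/2, 5/6) 
  c: [5/6, 1/1) ← scaled code falls here ✓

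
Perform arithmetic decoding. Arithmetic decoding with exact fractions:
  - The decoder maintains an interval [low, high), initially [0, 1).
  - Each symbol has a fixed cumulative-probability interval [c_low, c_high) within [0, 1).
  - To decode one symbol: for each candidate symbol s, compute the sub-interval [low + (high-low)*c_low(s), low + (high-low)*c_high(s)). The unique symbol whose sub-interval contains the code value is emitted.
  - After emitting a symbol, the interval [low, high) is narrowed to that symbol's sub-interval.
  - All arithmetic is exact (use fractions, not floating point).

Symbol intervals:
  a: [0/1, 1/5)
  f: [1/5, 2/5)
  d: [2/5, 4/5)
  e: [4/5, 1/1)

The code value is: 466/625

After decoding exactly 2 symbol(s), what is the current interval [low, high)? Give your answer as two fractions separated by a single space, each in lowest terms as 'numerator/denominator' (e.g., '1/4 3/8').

Answer: 18/25 4/5

Derivation:
Step 1: interval [0/1, 1/1), width = 1/1 - 0/1 = 1/1
  'a': [0/1 + 1/1*0/1, 0/1 + 1/1*1/5) = [0/1, 1/5)
  'f': [0/1 + 1/1*1/5, 0/1 + 1/1*2/5) = [1/5, 2/5)
  'd': [0/1 + 1/1*2/5, 0/1 + 1/1*4/5) = [2/5, 4/5) <- contains code 466/625
  'e': [0/1 + 1/1*4/5, 0/1 + 1/1*1/1) = [4/5, 1/1)
  emit 'd', narrow to [2/5, 4/5)
Step 2: interval [2/5, 4/5), width = 4/5 - 2/5 = 2/5
  'a': [2/5 + 2/5*0/1, 2/5 + 2/5*1/5) = [2/5, 12/25)
  'f': [2/5 + 2/5*1/5, 2/5 + 2/5*2/5) = [12/25, 14/25)
  'd': [2/5 + 2/5*2/5, 2/5 + 2/5*4/5) = [14/25, 18/25)
  'e': [2/5 + 2/5*4/5, 2/5 + 2/5*1/1) = [18/25, 4/5) <- contains code 466/625
  emit 'e', narrow to [18/25, 4/5)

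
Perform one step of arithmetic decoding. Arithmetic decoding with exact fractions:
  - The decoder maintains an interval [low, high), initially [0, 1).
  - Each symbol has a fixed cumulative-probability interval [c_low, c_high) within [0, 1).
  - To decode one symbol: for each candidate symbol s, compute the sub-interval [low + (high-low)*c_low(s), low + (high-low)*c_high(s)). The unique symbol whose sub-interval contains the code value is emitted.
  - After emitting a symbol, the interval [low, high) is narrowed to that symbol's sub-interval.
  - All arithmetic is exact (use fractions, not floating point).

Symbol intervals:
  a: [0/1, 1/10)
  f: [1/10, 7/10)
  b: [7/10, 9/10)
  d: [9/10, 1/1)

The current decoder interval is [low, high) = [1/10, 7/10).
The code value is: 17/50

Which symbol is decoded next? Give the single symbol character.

Interval width = high − low = 7/10 − 1/10 = 3/5
Scaled code = (code − low) / width = (17/50 − 1/10) / 3/5 = 2/5
  a: [0/1, 1/10) 
  f: [1/10, 7/10) ← scaled code falls here ✓
  b: [7/10, 9/10) 
  d: [9/10, 1/1) 

Answer: f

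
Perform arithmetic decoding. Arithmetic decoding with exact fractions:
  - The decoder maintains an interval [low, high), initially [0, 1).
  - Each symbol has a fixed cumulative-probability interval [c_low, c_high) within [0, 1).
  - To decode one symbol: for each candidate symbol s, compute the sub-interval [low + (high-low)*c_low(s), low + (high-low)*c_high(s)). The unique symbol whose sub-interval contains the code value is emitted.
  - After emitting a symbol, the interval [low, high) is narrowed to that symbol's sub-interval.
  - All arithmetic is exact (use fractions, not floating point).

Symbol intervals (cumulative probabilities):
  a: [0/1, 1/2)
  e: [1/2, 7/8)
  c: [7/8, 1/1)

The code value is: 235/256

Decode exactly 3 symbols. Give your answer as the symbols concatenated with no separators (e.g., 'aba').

Step 1: interval [0/1, 1/1), width = 1/1 - 0/1 = 1/1
  'a': [0/1 + 1/1*0/1, 0/1 + 1/1*1/2) = [0/1, 1/2)
  'e': [0/1 + 1/1*1/2, 0/1 + 1/1*7/8) = [1/2, 7/8)
  'c': [0/1 + 1/1*7/8, 0/1 + 1/1*1/1) = [7/8, 1/1) <- contains code 235/256
  emit 'c', narrow to [7/8, 1/1)
Step 2: interval [7/8, 1/1), width = 1/1 - 7/8 = 1/8
  'a': [7/8 + 1/8*0/1, 7/8 + 1/8*1/2) = [7/8, 15/16) <- contains code 235/256
  'e': [7/8 + 1/8*1/2, 7/8 + 1/8*7/8) = [15/16, 63/64)
  'c': [7/8 + 1/8*7/8, 7/8 + 1/8*1/1) = [63/64, 1/1)
  emit 'a', narrow to [7/8, 15/16)
Step 3: interval [7/8, 15/16), width = 15/16 - 7/8 = 1/16
  'a': [7/8 + 1/16*0/1, 7/8 + 1/16*1/2) = [7/8, 29/32)
  'e': [7/8 + 1/16*1/2, 7/8 + 1/16*7/8) = [29/32, 119/128) <- contains code 235/256
  'c': [7/8 + 1/16*7/8, 7/8 + 1/16*1/1) = [119/128, 15/16)
  emit 'e', narrow to [29/32, 119/128)

Answer: cae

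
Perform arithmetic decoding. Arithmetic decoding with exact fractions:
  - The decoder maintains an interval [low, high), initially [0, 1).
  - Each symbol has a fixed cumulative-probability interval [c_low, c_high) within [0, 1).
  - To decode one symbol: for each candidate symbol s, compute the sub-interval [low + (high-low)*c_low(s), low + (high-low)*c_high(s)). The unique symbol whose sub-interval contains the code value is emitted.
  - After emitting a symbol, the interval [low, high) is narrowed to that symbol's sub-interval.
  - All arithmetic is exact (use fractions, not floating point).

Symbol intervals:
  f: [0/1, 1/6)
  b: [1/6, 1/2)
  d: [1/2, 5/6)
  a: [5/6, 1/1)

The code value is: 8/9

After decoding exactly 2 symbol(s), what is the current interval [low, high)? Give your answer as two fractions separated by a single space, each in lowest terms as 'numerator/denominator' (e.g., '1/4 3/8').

Answer: 31/36 11/12

Derivation:
Step 1: interval [0/1, 1/1), width = 1/1 - 0/1 = 1/1
  'f': [0/1 + 1/1*0/1, 0/1 + 1/1*1/6) = [0/1, 1/6)
  'b': [0/1 + 1/1*1/6, 0/1 + 1/1*1/2) = [1/6, 1/2)
  'd': [0/1 + 1/1*1/2, 0/1 + 1/1*5/6) = [1/2, 5/6)
  'a': [0/1 + 1/1*5/6, 0/1 + 1/1*1/1) = [5/6, 1/1) <- contains code 8/9
  emit 'a', narrow to [5/6, 1/1)
Step 2: interval [5/6, 1/1), width = 1/1 - 5/6 = 1/6
  'f': [5/6 + 1/6*0/1, 5/6 + 1/6*1/6) = [5/6, 31/36)
  'b': [5/6 + 1/6*1/6, 5/6 + 1/6*1/2) = [31/36, 11/12) <- contains code 8/9
  'd': [5/6 + 1/6*1/2, 5/6 + 1/6*5/6) = [11/12, 35/36)
  'a': [5/6 + 1/6*5/6, 5/6 + 1/6*1/1) = [35/36, 1/1)
  emit 'b', narrow to [31/36, 11/12)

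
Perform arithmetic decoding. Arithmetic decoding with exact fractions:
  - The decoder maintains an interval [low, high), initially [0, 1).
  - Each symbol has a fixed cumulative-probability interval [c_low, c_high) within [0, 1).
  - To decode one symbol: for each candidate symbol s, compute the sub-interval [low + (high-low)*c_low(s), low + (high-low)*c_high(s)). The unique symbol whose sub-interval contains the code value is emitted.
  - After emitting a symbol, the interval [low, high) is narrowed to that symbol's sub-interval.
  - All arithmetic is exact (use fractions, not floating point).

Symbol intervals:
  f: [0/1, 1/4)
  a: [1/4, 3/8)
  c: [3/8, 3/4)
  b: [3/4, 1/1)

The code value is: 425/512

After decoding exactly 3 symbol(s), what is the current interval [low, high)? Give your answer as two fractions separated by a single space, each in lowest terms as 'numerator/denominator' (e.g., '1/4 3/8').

Step 1: interval [0/1, 1/1), width = 1/1 - 0/1 = 1/1
  'f': [0/1 + 1/1*0/1, 0/1 + 1/1*1/4) = [0/1, 1/4)
  'a': [0/1 + 1/1*1/4, 0/1 + 1/1*3/8) = [1/4, 3/8)
  'c': [0/1 + 1/1*3/8, 0/1 + 1/1*3/4) = [3/8, 3/4)
  'b': [0/1 + 1/1*3/4, 0/1 + 1/1*1/1) = [3/4, 1/1) <- contains code 425/512
  emit 'b', narrow to [3/4, 1/1)
Step 2: interval [3/4, 1/1), width = 1/1 - 3/4 = 1/4
  'f': [3/4 + 1/4*0/1, 3/4 + 1/4*1/4) = [3/4, 13/16)
  'a': [3/4 + 1/4*1/4, 3/4 + 1/4*3/8) = [13/16, 27/32) <- contains code 425/512
  'c': [3/4 + 1/4*3/8, 3/4 + 1/4*3/4) = [27/32, 15/16)
  'b': [3/4 + 1/4*3/4, 3/4 + 1/4*1/1) = [15/16, 1/1)
  emit 'a', narrow to [13/16, 27/32)
Step 3: interval [13/16, 27/32), width = 27/32 - 13/16 = 1/32
  'f': [13/16 + 1/32*0/1, 13/16 + 1/32*1/4) = [13/16, 105/128)
  'a': [13/16 + 1/32*1/4, 13/16 + 1/32*3/8) = [105/128, 211/256)
  'c': [13/16 + 1/32*3/8, 13/16 + 1/32*3/4) = [211/256, 107/128) <- contains code 425/512
  'b': [13/16 + 1/32*3/4, 13/16 + 1/32*1/1) = [107/128, 27/32)
  emit 'c', narrow to [211/256, 107/128)

Answer: 211/256 107/128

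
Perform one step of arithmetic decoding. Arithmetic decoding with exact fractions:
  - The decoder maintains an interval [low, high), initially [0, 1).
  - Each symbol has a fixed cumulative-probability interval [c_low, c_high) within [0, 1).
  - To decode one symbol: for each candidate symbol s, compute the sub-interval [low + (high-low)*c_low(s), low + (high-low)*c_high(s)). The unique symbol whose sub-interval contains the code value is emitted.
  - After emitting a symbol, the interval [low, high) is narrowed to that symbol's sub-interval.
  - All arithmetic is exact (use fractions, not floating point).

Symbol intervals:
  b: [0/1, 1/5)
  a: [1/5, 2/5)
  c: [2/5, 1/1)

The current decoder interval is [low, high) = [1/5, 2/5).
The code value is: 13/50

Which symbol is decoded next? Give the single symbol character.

Answer: a

Derivation:
Interval width = high − low = 2/5 − 1/5 = 1/5
Scaled code = (code − low) / width = (13/50 − 1/5) / 1/5 = 3/10
  b: [0/1, 1/5) 
  a: [1/5, 2/5) ← scaled code falls here ✓
  c: [2/5, 1/1) 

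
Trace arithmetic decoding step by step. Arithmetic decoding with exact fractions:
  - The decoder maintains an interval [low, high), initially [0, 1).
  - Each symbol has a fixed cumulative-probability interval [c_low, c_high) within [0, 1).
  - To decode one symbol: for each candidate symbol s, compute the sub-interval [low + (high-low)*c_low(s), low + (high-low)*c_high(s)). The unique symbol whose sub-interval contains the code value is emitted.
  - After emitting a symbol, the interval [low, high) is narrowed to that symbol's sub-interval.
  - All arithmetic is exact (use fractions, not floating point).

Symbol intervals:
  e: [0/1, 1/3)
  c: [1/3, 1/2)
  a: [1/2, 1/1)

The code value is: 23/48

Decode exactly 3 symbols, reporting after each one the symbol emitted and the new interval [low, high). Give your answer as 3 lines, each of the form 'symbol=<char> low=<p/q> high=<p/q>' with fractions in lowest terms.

Step 1: interval [0/1, 1/1), width = 1/1 - 0/1 = 1/1
  'e': [0/1 + 1/1*0/1, 0/1 + 1/1*1/3) = [0/1, 1/3)
  'c': [0/1 + 1/1*1/3, 0/1 + 1/1*1/2) = [1/3, 1/2) <- contains code 23/48
  'a': [0/1 + 1/1*1/2, 0/1 + 1/1*1/1) = [1/2, 1/1)
  emit 'c', narrow to [1/3, 1/2)
Step 2: interval [1/3, 1/2), width = 1/2 - 1/3 = 1/6
  'e': [1/3 + 1/6*0/1, 1/3 + 1/6*1/3) = [1/3, 7/18)
  'c': [1/3 + 1/6*1/3, 1/3 + 1/6*1/2) = [7/18, 5/12)
  'a': [1/3 + 1/6*1/2, 1/3 + 1/6*1/1) = [5/12, 1/2) <- contains code 23/48
  emit 'a', narrow to [5/12, 1/2)
Step 3: interval [5/12, 1/2), width = 1/2 - 5/12 = 1/12
  'e': [5/12 + 1/12*0/1, 5/12 + 1/12*1/3) = [5/12, 4/9)
  'c': [5/12 + 1/12*1/3, 5/12 + 1/12*1/2) = [4/9, 11/24)
  'a': [5/12 + 1/12*1/2, 5/12 + 1/12*1/1) = [11/24, 1/2) <- contains code 23/48
  emit 'a', narrow to [11/24, 1/2)

Answer: symbol=c low=1/3 high=1/2
symbol=a low=5/12 high=1/2
symbol=a low=11/24 high=1/2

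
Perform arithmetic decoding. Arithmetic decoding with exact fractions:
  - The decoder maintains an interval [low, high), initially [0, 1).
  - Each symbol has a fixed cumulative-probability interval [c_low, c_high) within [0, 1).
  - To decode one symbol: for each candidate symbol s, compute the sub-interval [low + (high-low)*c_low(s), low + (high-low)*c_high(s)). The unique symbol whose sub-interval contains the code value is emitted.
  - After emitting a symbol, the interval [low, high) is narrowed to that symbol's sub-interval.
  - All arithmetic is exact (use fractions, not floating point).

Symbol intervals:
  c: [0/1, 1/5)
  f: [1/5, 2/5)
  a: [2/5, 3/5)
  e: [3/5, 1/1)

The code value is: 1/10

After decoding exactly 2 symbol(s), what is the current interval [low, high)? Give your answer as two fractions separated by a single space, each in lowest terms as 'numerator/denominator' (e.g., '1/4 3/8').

Step 1: interval [0/1, 1/1), width = 1/1 - 0/1 = 1/1
  'c': [0/1 + 1/1*0/1, 0/1 + 1/1*1/5) = [0/1, 1/5) <- contains code 1/10
  'f': [0/1 + 1/1*1/5, 0/1 + 1/1*2/5) = [1/5, 2/5)
  'a': [0/1 + 1/1*2/5, 0/1 + 1/1*3/5) = [2/5, 3/5)
  'e': [0/1 + 1/1*3/5, 0/1 + 1/1*1/1) = [3/5, 1/1)
  emit 'c', narrow to [0/1, 1/5)
Step 2: interval [0/1, 1/5), width = 1/5 - 0/1 = 1/5
  'c': [0/1 + 1/5*0/1, 0/1 + 1/5*1/5) = [0/1, 1/25)
  'f': [0/1 + 1/5*1/5, 0/1 + 1/5*2/5) = [1/25, 2/25)
  'a': [0/1 + 1/5*2/5, 0/1 + 1/5*3/5) = [2/25, 3/25) <- contains code 1/10
  'e': [0/1 + 1/5*3/5, 0/1 + 1/5*1/1) = [3/25, 1/5)
  emit 'a', narrow to [2/25, 3/25)

Answer: 2/25 3/25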